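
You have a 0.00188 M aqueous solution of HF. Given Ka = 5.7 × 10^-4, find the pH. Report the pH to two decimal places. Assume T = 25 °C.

pH = 3.10

HF ⇌ F- + H+
Let x = [H+] at equilibrium. Ka = x²/(0.00188 − x).
Here C₀/Ka ≈ 3.3, so the small-x approximation fails. Use the quadratic:
x = [−0.00057 + √(0.00057² + 4.29e-06)]/2 = 7.89 × 10^-4 M
pH = −log(7.89 × 10^-4) = 3.10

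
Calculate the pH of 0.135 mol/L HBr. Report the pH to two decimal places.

pH = 0.87

HBr is a strong acid and dissociates completely, so [H+] = 0.135 M.
pH = -log(0.135) = 0.87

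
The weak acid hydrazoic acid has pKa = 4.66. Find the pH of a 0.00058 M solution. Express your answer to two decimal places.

HN3 ⇌ N3- + H+
Ka = 10^(−4.66) = 2.19 × 10^-5
From the ICE table, Ka = [H+]²/(0.00058 − [H+]) = 2.19 × 10^-5.
Here C₀/Ka ≈ 26.5, so the small-[H+] approximation fails. Use the quadratic:
[H+] = (−Ka + √(Ka² + 4·Ka·C₀))/2 = 1.02 × 10^-4 M
pH = −log(1.02 × 10^-4) = 3.99

pH = 3.99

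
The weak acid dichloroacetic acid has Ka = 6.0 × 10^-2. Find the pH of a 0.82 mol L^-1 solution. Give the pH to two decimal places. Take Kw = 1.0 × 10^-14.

Cl2CHCOOH ⇌ Cl2CHCOO- + H+
Let x = [H+] at equilibrium. Ka = x²/(0.82 − x).
Here C₀/Ka ≈ 13.7, so the small-x approximation fails. Use the quadratic:
x = (−Ka + √(Ka² + 4·Ka·C₀))/2 = 1.94 × 10^-1 M
pH = −log(1.94 × 10^-1) = 0.71

pH = 0.71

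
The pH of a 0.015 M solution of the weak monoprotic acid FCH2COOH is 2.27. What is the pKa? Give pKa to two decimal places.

pKa = 2.52

[H+] = 10^(-2.27) = 5.37 × 10^-3 M
At equilibrium [HA] = 0.015 − 5.37 × 10^-3 = 9.63 × 10^-3 M
Ka = [H+][A-]/[HA] = (5.37 × 10^-3)² / 9.63 × 10^-3 = 2.99 × 10^-3
pKa = -log(2.99 × 10^-3) = 2.52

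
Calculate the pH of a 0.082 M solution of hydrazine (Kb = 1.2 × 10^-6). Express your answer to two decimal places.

N2H4 + H2O ⇌ N2H5+ + OH-
Kb = [OH-]²/(0.082 − [OH-]) = 1.2 × 10^-6
Neglecting [OH-] in the denominator: [OH-] = √(1.2 × 10^-6 × 0.082) = 3.14 × 10^-4 M
Check: 0.38% ionized — well under 5%, approximation valid.
pOH = −log(3.14 × 10^-4) = 3.50; pH = 14.00 − 3.50 = 10.50

pH = 10.50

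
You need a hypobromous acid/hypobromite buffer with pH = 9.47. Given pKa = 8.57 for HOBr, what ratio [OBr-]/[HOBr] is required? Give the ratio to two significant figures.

ratio = 7.9

pH = pKa + log(r) ⇒ log(r) = 9.47 − 8.57 = +0.90
r = [OBr-]/[HOBr] = 10^(+0.90) = 7.94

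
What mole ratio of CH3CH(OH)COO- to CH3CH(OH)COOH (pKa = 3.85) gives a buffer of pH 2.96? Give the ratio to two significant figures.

ratio = 0.13

pH = pKa + log(r) ⇒ log(r) = 2.96 − 3.85 = -0.89
r = [CH3CH(OH)COO-]/[CH3CH(OH)COOH] = 10^(-0.89) = 0.129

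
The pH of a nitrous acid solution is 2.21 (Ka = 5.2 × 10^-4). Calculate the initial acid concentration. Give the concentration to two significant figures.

[H+] = 10^(-2.21) = 6.17 × 10^-3 M = x
Ka = x²/(C₀ − x) ⇒ C₀ = x + x²/Ka
C₀ = 6.17 × 10^-3 + (6.17 × 10^-3)²/(5.2 × 10^-4) = 7.94 × 10^-2 M

C₀ = 7.9 × 10^-2 M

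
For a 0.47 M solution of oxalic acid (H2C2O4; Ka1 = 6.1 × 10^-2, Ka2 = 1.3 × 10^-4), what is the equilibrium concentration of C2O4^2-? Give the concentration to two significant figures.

First ionization gives [H+] ≈ [HC2O4-] = 1.42 × 10^-1 M.
Second step: Ka2 = [H+][C2O4^2-]/[HC2O4-] ≈ [C2O4^2-] (since [H+] ≈ [HC2O4-]).
So [C2O4^2-] ≈ Ka2.

1.3 × 10^-4 M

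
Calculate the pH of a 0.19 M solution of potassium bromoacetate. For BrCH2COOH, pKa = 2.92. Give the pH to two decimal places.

pH = 8.10

BrCH2COO- is the conjugate base of the weak acid BrCH2COOH.
Ka = 10^(−2.92) = 1.20 × 10^-3
Kb = Kw/Ka = 1.0×10^-14 / 1.20 × 10^-3 = 8.33 × 10^-12
Kb = [OH-]²/(0.19 − [OH-]) = 8.33 × 10^-12
Neglecting [OH-] in the denominator: [OH-] = √(8.33 × 10^-12 × 0.19) = 1.26 × 10^-6 M
([OH-]/C₀ = 0.00066% < 5%, so the approximation holds.)
pOH = 5.90, so pH = 14.00 − pOH = 8.10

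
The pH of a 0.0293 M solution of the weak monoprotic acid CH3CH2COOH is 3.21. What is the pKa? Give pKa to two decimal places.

pKa = 4.88

[H+] = 10^(-3.21) = 6.17 × 10^-4 M
At equilibrium [HA] = 0.0293 − 6.17 × 10^-4 = 2.87 × 10^-2 M
Ka = [H+][A-]/[HA] = (6.17 × 10^-4)² / 2.87 × 10^-2 = 1.33 × 10^-5
pKa = -log(1.33 × 10^-5) = 4.88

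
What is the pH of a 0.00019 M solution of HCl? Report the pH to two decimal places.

pH = 3.72

HCl is a strong acid and dissociates completely, so [H+] = 0.00019 M.
pH = -log(0.00019) = 3.72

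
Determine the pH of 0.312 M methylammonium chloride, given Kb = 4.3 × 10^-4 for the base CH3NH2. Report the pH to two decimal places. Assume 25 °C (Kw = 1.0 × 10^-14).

CH3NH3+ is the conjugate acid of the weak base CH3NH2.
Ka = Kw/Kb = 1.0×10^-14 / 4.3 × 10^-4 = 2.33 × 10^-11
Ka = x²/(0.312 − x) = 2.33 × 10^-11
Since Ka ≪ C₀, x ≈ √(Ka·C₀) = 2.70 × 10^-6 M.
pH = −log(2.70 × 10^-6) = 5.57

pH = 5.57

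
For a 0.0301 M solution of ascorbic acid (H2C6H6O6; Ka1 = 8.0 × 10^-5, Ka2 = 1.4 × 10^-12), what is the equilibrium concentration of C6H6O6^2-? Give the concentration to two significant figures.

First ionization gives [H+] ≈ [HC6H6O6-] = 1.51 × 10^-3 M.
Second step: Ka2 = [H+][C6H6O6^2-]/[HC6H6O6-] ≈ [C6H6O6^2-] (since [H+] ≈ [HC6H6O6-]).
So [C6H6O6^2-] ≈ Ka2.

1.4 × 10^-12 M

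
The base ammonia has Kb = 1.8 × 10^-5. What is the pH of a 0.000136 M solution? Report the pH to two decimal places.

NH3 + H2O ⇌ NH4+ + OH-
Kb = [OH-]²/(0.000136 − [OH-]) = 1.8 × 10^-5
[OH-] is not negligible relative to C₀; solve [OH-]² + 1.8e-05·[OH-] − 2.45e-09 = 0.
[OH-] = (−Kb + √(Kb² + 4·Kb·C₀))/2 = 4.13 × 10^-5 M
pOH = −log(4.13 × 10^-5) = 4.38; pH = 14.00 − 4.38 = 9.62

pH = 9.62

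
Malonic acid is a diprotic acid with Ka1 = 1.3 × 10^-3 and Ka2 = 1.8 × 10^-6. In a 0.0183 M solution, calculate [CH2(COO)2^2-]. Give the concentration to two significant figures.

First ionization gives [H+] ≈ [CH2(COOH)COO-] = 4.27 × 10^-3 M.
Second step: Ka2 = [H+][CH2(COO)2^2-]/[CH2(COOH)COO-] ≈ [CH2(COO)2^2-] (since [H+] ≈ [CH2(COOH)COO-]).
So [CH2(COO)2^2-] ≈ Ka2.

1.8 × 10^-6 M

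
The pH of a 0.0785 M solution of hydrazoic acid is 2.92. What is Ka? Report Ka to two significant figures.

[H+] = 10^(-2.92) = 1.20 × 10^-3 M
At equilibrium [HA] = 0.0785 − 1.20 × 10^-3 = 7.73 × 10^-2 M
Ka = [H+][A-]/[HA] = (1.20 × 10^-3)² / 7.73 × 10^-2 = 1.9 × 10^-5

Ka = 1.9 × 10^-5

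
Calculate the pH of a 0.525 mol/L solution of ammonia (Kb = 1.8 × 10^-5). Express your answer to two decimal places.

pH = 11.49

NH3 + H2O ⇌ NH4+ + OH-
Let x = [OH-] at equilibrium. Kb = x²/(0.525 − x).
Neglecting x in the denominator: x = √(1.8 × 10^-5 × 0.525) = 3.07 × 10^-3 M
(x/C₀ = 0.59% < 5%, so the approximation holds.)
pOH = −log(3.07 × 10^-3) = 2.51; pH = 14.00 − 2.51 = 11.49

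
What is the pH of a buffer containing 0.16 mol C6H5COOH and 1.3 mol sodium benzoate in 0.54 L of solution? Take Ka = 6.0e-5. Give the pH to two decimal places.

pKa = −log(6.0 × 10^-5) = 4.222
Using pH = pKa + log([base]/[acid]) with [base]/[acid] = 1.3/0.16:
pH = 4.222 + (+0.910) = 5.13

pH = 5.13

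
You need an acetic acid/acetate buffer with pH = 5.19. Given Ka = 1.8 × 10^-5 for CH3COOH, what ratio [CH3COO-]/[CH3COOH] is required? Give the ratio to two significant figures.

ratio = 2.8

pKa = -log(1.8 × 10^-5) = 4.745
pH = pKa + log(r) ⇒ log(r) = 5.19 − 4.745 = +0.445
r = [CH3COO-]/[CH3COOH] = 10^(+0.445) = 2.79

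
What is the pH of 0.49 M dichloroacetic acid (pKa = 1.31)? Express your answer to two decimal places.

pH = 0.88

Cl2CHCOOH ⇌ Cl2CHCOO- + H+
Ka = 10^(−1.31) = 4.90 × 10^-2
From the ICE table, Ka = x²/(0.49 − x) = 4.90 × 10^-2.
The 5% rule fails; solving x² + Ka·x − Ka·C₀ = 0 exactly:
x = [−0.049 + √(0.049² + 0.096)]/2 = 1.32 × 10^-1 M
pH = −log[H+] = −log(1.32 × 10^-1) = 0.88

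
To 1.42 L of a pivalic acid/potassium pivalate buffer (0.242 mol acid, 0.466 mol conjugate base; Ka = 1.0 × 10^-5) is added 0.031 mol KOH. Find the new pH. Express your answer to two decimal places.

After neutralization: n((CH3)3CCOOH) = 0.211 mol, n((CH3)3CCOO-) = 0.497 mol.
pKa = −log(1.0 × 10^-5) = 5.000
pH = pKa + log(n_(CH3)3CCOO-/n_(CH3)3CCOOH) = 5.000 + log(0.497/0.211) = 5.000 + (+0.372)

pH = 5.37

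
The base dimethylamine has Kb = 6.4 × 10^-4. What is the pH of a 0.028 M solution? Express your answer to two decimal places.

pH = 11.59

(CH3)2NH + H2O ⇌ (CH3)2NH2+ + OH-
Let x = [OH-] at equilibrium. Kb = x²/(0.028 − x).
x is not negligible relative to C₀; solve x² + 0.00064·x − 1.79e-05 = 0.
x = (−Kb + √(Kb² + 4·Kb·C₀))/2 = 3.93 × 10^-3 M
pOH = 2.41, so pH = 14.00 − pOH = 11.59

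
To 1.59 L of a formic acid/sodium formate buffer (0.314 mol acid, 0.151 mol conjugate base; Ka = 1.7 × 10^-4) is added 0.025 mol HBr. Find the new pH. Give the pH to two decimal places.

Added H+ converts HCOO- to HCOOH: HCOOH → 0.339 mol, HCOO- → 0.126 mol.
pKa = −log(1.7 × 10^-4) = 3.770
pH = pKa + log(n_HCOO-/n_HCOOH) = 3.770 + log(0.126/0.339) = 3.770 + (-0.430)

pH = 3.34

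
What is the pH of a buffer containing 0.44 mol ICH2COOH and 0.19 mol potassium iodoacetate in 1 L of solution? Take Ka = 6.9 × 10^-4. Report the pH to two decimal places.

pH = 2.80

pKa = −log(6.9 × 10^-4) = 3.161
Using pH = pKa + log([base]/[acid]) with [base]/[acid] = 0.19/0.44:
pH = 3.161 + (-0.365) = 2.80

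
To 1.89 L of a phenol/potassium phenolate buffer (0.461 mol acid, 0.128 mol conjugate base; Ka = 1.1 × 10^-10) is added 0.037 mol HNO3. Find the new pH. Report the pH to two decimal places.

pH = 9.22

Added H+ converts C6H5O- to C6H5OH: C6H5OH → 0.498 mol, C6H5O- → 0.091 mol.
pKa = −log(1.1 × 10^-10) = 9.959
pH = pKa + log([A⁻]/[HA]) = 9.959 + log(0.091/0.498) = 9.959 -0.738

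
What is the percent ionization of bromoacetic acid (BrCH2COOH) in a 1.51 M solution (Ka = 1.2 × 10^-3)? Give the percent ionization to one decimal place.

BrCH2COOH ⇌ BrCH2COO- + H+; let x = [H+] at equilibrium.
x ≈ √(Ka·C₀) = √(1.2 × 10^-3 × 1.51) = 4.26 × 10^-2 M
% ionization = x/C₀ × 100% = 4.26 × 10^-2/1.51 × 100% = 2.8%

2.8%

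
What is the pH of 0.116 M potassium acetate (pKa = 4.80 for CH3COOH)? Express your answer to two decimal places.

CH3COO- is the conjugate base of the weak acid CH3COOH.
Ka = 10^(−4.80) = 1.58 × 10^-5
Kb = Kw/Ka = 1.0×10^-14 / 1.58 × 10^-5 = 6.33 × 10^-10
Kb = x²/(0.116 − x) = 6.33 × 10^-10
Assume x ≪ 0.116: x ≈ √(6.33 × 10^-10 × 0.116) = 8.57 × 10^-6 M
Check: 0.0074% ionized — well under 5%, approximation valid.
pOH = 5.07, so pH = 14.00 − pOH = 8.93

pH = 8.93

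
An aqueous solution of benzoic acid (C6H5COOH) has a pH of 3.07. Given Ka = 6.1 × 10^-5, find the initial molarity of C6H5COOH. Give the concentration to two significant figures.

C₀ = 1.3 × 10^-2 M

[H+] = 10^(-3.07) = 8.51 × 10^-4 M = x
Ka = x²/(C₀ − x) ⇒ C₀ = x + x²/Ka
C₀ = 8.51 × 10^-4 + (8.51 × 10^-4)²/(6.1 × 10^-5) = 1.27 × 10^-2 M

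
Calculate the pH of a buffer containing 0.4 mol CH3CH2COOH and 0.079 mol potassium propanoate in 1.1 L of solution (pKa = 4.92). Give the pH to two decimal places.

pH = pKa + log([A⁻]/[HA]) = 4.92 + log(0.079/0.4)
pH = 4.92 + (-0.704) = 4.22

pH = 4.22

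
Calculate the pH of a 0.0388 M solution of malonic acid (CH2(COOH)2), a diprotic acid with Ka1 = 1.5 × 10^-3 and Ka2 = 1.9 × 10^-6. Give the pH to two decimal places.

pH = 2.16

Ka1 ≫ Ka2, so treat the first dissociation as the only significant source of H+.
Ka1 = x²/(0.0388 − x) = 1.5 × 10^-3
Solving the quadratic: x = (−Ka1 + √(Ka1² + 4·Ka1·C₀))/2 = 6.92 × 10^-3 M
pH = −log(6.92 × 10^-3) = 2.16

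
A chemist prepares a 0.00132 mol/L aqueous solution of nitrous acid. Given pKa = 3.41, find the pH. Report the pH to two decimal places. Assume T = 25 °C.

HNO2 ⇌ NO2- + H+
Ka = 10^(−3.41) = 3.89 × 10^-4
Ka = x²/(0.00132 − x) = 3.89 × 10^-4
Here C₀/Ka ≈ 3.39, so the small-x approximation fails. Use the quadratic:
x = (−Ka + √(Ka² + 4·Ka·C₀))/2 = 5.48 × 10^-4 M
pH = −log(5.48 × 10^-4) = 3.26

pH = 3.26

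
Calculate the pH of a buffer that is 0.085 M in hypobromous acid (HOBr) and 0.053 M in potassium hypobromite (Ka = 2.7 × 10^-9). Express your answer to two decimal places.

pKa = −log(2.7 × 10^-9) = 8.569
Using pH = pKa + log([base]/[acid]) with [base]/[acid] = 0.053/0.085:
pH = 8.569 + (-0.205) = 8.36

pH = 8.36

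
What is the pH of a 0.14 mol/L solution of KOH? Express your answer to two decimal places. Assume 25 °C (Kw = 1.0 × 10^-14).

pH = 13.15

KOH is a strong base; [OH-] = 0.14 M.
pOH = -log(0.14) = 0.85
pH = 14.00 - 0.85 = 13.15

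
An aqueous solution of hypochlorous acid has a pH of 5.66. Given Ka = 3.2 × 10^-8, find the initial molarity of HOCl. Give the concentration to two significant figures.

C₀ = 1.5 × 10^-4 M

[H+] = 10^(-5.66) = 2.19 × 10^-6 M = x
Ka = x²/(C₀ − x) ⇒ C₀ = x + x²/Ka
C₀ = 2.19 × 10^-6 + (2.19 × 10^-6)²/(3.2 × 10^-8) = 1.52 × 10^-4 M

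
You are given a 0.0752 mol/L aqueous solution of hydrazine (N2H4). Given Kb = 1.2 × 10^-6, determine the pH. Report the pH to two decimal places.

N2H4 + H2O ⇌ N2H5+ + OH-
From the ICE table, Kb = x²/(0.0752 − x) = 1.2 × 10^-6.
Assume x ≪ 0.0752: x ≈ √(1.2 × 10^-6 × 0.0752) = 3.00 × 10^-4 M
pOH = 3.52, so pH = 14.00 − pOH = 10.48

pH = 10.48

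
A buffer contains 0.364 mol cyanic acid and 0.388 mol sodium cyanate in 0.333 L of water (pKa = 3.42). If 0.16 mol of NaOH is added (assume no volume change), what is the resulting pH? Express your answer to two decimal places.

OH- converts HOCN to OCN-: HOCN → 0.204 mol, OCN- → 0.548 mol.
Henderson–Hasselbalch with mole ratio 0.548/0.204: pH = 3.42 + (+0.429)

pH = 3.85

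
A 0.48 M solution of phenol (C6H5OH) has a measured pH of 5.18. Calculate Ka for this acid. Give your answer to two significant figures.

[H+] = 10^(-5.18) = 6.61 × 10^-6 M
At equilibrium [HA] = 0.48 − 6.61 × 10^-6 = 4.80 × 10^-1 M
Ka = [H+][A-]/[HA] = (6.61 × 10^-6)² / 4.80 × 10^-1 = 9.1 × 10^-11

Ka = 9.1 × 10^-11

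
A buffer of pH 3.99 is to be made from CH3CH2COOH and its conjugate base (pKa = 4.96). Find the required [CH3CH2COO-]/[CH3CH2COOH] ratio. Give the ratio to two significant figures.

ratio = 0.11

pH = pKa + log(r) ⇒ log(r) = 3.99 − 4.96 = -0.97
r = [CH3CH2COO-]/[CH3CH2COOH] = 10^(-0.97) = 0.107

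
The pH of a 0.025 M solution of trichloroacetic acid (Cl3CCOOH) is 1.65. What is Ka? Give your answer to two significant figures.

[H+] = 10^(-1.65) = 2.24 × 10^-2 M
At equilibrium [HA] = 0.025 − 2.24 × 10^-2 = 2.60 × 10^-3 M
Ka = [H+][A-]/[HA] = (2.24 × 10^-2)² / 2.60 × 10^-3 = 1.9 × 10^-1

Ka = 1.9 × 10^-1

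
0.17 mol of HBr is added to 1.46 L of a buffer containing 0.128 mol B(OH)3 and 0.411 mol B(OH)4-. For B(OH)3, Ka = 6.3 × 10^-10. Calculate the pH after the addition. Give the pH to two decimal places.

Added H+ converts B(OH)4- to B(OH)3: B(OH)3 → 0.298 mol, B(OH)4- → 0.241 mol.
pKa = −log(6.3 × 10^-10) = 9.201
pH = pKa + log([A⁻]/[HA]) = 9.201 + log(0.241/0.298) = 9.201 -0.092

pH = 9.11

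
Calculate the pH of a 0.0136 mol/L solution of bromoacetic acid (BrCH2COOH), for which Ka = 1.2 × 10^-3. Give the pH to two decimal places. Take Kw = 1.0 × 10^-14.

BrCH2COOH ⇌ BrCH2COO- + H+
Let x = [H+] at equilibrium. Ka = x²/(0.0136 − x).
Here C₀/Ka ≈ 11.3, so the small-x approximation fails. Use the quadratic:
x = [−0.0012 + √(0.0012² + 6.53e-05)]/2 = 3.48 × 10^-3 M
pH = −log(3.48 × 10^-3) = 2.46

pH = 2.46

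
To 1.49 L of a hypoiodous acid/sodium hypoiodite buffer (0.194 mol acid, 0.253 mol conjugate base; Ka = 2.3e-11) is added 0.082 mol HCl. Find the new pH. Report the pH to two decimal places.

pH = 10.43

After neutralization: n(HOI) = 0.276 mol, n(OI-) = 0.171 mol.
pKa = −log(2.3 × 10^-11) = 10.638
Henderson–Hasselbalch with mole ratio 0.171/0.276: pH = 10.638 + (-0.208)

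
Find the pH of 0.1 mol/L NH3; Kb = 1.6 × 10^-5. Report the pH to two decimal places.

NH3 + H2O ⇌ NH4+ + OH-
Kb = x²/(0.1 − x) = 1.6 × 10^-5
Assume x ≪ 0.1: x ≈ √(1.6 × 10^-5 × 0.1) = 1.26 × 10^-3 M
pOH = 2.90, so pH = 14.00 − pOH = 11.10

pH = 11.10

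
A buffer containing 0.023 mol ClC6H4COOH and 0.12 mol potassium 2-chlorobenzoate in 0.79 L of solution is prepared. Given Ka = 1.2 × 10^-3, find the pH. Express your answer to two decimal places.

pKa = −log(1.2 × 10^-3) = 2.921
Using pH = pKa + log([base]/[acid]) with [base]/[acid] = 0.12/0.023:
pH = 2.921 + (+0.717) = 3.64

pH = 3.64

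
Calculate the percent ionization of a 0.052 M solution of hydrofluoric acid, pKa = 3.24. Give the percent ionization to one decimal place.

10.0%

HF ⇌ F- + H+; let x = [H+] at equilibrium.
Ka = 10^(−3.24) = 5.75 × 10^-4
Ka = x²/(C₀ − x); solving the quadratic gives x = 5.19 × 10^-3 M.
Fraction ionized = 5.19 × 10^-3 / 0.052 = 0.0998 → 10.0%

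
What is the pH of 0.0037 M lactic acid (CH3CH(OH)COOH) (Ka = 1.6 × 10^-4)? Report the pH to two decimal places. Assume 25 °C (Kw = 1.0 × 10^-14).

pH = 3.16

CH3CH(OH)COOH ⇌ CH3CH(OH)COO- + H+
Ka = [H+]²/(0.0037 − [H+]) = 1.6 × 10^-4
[H+] is not negligible relative to C₀; solve [H+]² + 0.00016·[H+] − 5.92e-07 = 0.
[H+] = [−0.00016 + √(0.00016² + 2.37e-06)]/2 = 6.94 × 10^-4 M
pH = −log[H+] = −log(6.94 × 10^-4) = 3.16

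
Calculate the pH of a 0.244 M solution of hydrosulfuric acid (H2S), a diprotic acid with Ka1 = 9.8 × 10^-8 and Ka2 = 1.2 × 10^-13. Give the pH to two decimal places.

Ka1 ≫ Ka2, so treat the first dissociation as the only significant source of H+.
Ka1 = x²/(0.244 − x) = 9.8 × 10^-8
x ≈ √(9.8 × 10^-8 × 0.244) = 1.55 × 10^-4 M
pH = −log(1.55 × 10^-4) = 3.81

pH = 3.81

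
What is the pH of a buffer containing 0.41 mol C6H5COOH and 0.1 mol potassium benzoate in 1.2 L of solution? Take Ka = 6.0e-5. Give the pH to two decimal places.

pH = 3.61

pKa = −log(6.0 × 10^-5) = 4.222
pH = pKa + log([A⁻]/[HA]) = 4.222 + log(0.1/0.41)
pH = 4.222 + (-0.613) = 3.61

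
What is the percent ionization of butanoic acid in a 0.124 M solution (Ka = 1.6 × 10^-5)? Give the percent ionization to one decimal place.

CH3(CH2)2COOH ⇌ CH3(CH2)2COO- + H+; let x = [H+] at equilibrium.
x ≈ √(Ka·C₀) = √(1.6 × 10^-5 × 0.124) = 1.41 × 10^-3 M
Fraction ionized = 1.41 × 10^-3 / 0.124 = 0.0114 → 1.1%

1.1%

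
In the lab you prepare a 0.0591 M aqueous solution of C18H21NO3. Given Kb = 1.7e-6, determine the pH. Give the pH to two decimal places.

C18H21NO3 + H2O ⇌ C18H22NO3+ + OH-
From the ICE table, Kb = x²/(0.0591 − x) = 1.7 × 10^-6.
Assume x ≪ 0.0591: x ≈ √(1.7 × 10^-6 × 0.0591) = 3.17 × 10^-4 M
(x/C₀ = 0.54% < 5%, so the approximation holds.)
pOH = −log(3.17 × 10^-4) = 3.50; pH = 14.00 − 3.50 = 10.50

pH = 10.50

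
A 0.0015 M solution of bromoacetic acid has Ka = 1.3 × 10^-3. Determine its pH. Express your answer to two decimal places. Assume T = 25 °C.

pH = 3.05

BrCH2COOH ⇌ BrCH2COO- + H+
Ka = x²/(0.0015 − x) = 1.3 × 10^-3
Here C₀/Ka ≈ 1.15, so the small-x approximation fails. Use the quadratic:
x = [−0.0013 + √(0.0013² + 7.8e-06)]/2 = 8.90 × 10^-4 M
pH = −log[H+] = −log(8.90 × 10^-4) = 3.05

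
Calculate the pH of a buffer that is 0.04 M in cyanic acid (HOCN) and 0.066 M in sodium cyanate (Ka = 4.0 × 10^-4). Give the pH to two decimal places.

pH = 3.62

pKa = −log(4.0 × 10^-4) = 3.398
pH = pKa + log([A⁻]/[HA]) = 3.398 + log(0.066/0.04)
pH = 3.398 + (+0.217) = 3.62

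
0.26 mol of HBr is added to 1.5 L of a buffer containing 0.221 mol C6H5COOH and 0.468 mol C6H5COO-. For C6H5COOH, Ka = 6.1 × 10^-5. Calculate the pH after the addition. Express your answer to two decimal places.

pH = 3.85

Added H+ converts C6H5COO- to C6H5COOH: C6H5COOH → 0.481 mol, C6H5COO- → 0.208 mol.
pKa = −log(6.1 × 10^-5) = 4.215
pH = pKa + log(n_C6H5COO-/n_C6H5COOH) = 4.215 + log(0.208/0.481) = 4.215 + (-0.364)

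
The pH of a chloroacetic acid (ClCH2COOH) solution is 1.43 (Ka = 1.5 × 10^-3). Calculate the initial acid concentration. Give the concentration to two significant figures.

[H+] = 10^(-1.43) = 3.72 × 10^-2 M = x
Ka = x²/(C₀ − x) ⇒ C₀ = x + x²/Ka
C₀ = 3.72 × 10^-2 + (3.72 × 10^-2)²/(1.5 × 10^-3) = 9.60 × 10^-1 M

C₀ = 9.6 × 10^-1 M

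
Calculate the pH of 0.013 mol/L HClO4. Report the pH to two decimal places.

pH = 1.89

HClO4 is a strong acid and dissociates completely, so [H+] = 0.013 M.
pH = -log(0.013) = 1.89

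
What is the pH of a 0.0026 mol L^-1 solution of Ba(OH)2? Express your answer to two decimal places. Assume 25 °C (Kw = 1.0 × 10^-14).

Ba(OH)2 is a strong base (each formula unit releases 2 OH-); [OH-] = 0.0052 M.
pOH = -log(0.0052) = 2.28
pH = 14.00 - 2.28 = 11.72

pH = 11.72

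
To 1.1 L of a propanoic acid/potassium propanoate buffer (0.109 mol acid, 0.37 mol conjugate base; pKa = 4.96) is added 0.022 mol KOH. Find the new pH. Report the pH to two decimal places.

pH = 5.61

OH- converts CH3CH2COOH to CH3CH2COO-: CH3CH2COOH → 0.087 mol, CH3CH2COO- → 0.392 mol.
pH = pKa + log(n_CH3CH2COO-/n_CH3CH2COOH) = 4.96 + log(0.392/0.087) = 4.96 + (+0.654)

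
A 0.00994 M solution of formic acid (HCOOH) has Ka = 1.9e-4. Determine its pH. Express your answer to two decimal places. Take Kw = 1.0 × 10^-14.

HCOOH ⇌ HCOO- + H+
Ka = x²/(0.00994 − x) = 1.9 × 10^-4
x is not negligible relative to C₀; solve x² + 0.00019·x − 1.89e-06 = 0.
x = [−0.00019 + √(0.00019² + 7.55e-06)]/2 = 1.28 × 10^-3 M
pH = −log(1.28 × 10^-3) = 2.89

pH = 2.89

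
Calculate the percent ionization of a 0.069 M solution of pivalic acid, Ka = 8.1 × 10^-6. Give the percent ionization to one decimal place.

(CH3)3CCOOH ⇌ (CH3)3CCOO- + H+; let x = [H+] at equilibrium.
x ≈ √(Ka·C₀) = √(8.1 × 10^-6 × 0.069) = 7.48 × 10^-4 M
Fraction ionized = 7.48 × 10^-4 / 0.069 = 0.0108 → 1.1%

1.1%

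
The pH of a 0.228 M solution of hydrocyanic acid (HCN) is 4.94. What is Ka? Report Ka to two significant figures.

[H+] = 10^(-4.94) = 1.15 × 10^-5 M
At equilibrium [HA] = 0.228 − 1.15 × 10^-5 = 2.28 × 10^-1 M
Ka = [H+][A-]/[HA] = (1.15 × 10^-5)² / 2.28 × 10^-1 = 5.8 × 10^-10

Ka = 5.8 × 10^-10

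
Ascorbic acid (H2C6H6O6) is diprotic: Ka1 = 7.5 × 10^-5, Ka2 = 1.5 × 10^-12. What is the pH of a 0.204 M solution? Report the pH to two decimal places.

Since Ka1 ≫ Ka2, the first ionization dominates [H+].
Ka1 = x²/(0.204 − x) = 7.5 × 10^-5
x ≈ √(7.5 × 10^-5 × 0.204) = 3.91 × 10^-3 M
pH = −log(3.91 × 10^-3) = 2.41

pH = 2.41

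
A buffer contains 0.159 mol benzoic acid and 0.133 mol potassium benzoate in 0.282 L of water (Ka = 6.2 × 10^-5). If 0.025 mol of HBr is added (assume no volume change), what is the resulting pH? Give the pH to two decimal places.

Added H+ converts C6H5COO- to C6H5COOH: C6H5COOH → 0.184 mol, C6H5COO- → 0.108 mol.
pKa = −log(6.2 × 10^-5) = 4.208
pH = pKa + log(n_C6H5COO-/n_C6H5COOH) = 4.208 + log(0.108/0.184) = 4.208 + (-0.231)

pH = 3.98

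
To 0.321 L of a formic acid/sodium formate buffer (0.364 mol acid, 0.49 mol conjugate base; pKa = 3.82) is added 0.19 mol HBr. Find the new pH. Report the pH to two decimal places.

pH = 3.55

Added H+ converts HCOO- to HCOOH: HCOOH → 0.554 mol, HCOO- → 0.3 mol.
Henderson–Hasselbalch with mole ratio 0.3/0.554: pH = 3.82 + (-0.266)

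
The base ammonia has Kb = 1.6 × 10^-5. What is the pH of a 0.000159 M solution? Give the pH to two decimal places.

pH = 9.63

NH3 + H2O ⇌ NH4+ + OH-
Kb = [OH-]²/(0.000159 − [OH-]) = 1.6 × 10^-5
The 5% rule fails; solving [OH-]² + Kb·[OH-] − Kb·C₀ = 0 exactly:
[OH-] = [−1.6e-05 + √(1.6e-05² + 1.02e-08)]/2 = 4.31 × 10^-5 M
pOH = −log(4.31 × 10^-5) = 4.37; pH = 14.00 − 4.37 = 9.63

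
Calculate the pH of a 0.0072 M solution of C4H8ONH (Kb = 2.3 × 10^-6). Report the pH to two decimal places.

C4H8ONH + H2O ⇌ C4H8ONH2+ + OH-
From the ICE table, Kb = [OH-]²/(0.0072 − [OH-]) = 2.3 × 10^-6.
Assume [OH-] ≪ 0.0072: [OH-] ≈ √(2.3 × 10^-6 × 0.0072) = 1.29 × 10^-4 M
([OH-]/C₀ = 1.8% < 5%, so the approximation holds.)
pOH = −log(1.29 × 10^-4) = 3.89; pH = 14.00 − 3.89 = 10.11

pH = 10.11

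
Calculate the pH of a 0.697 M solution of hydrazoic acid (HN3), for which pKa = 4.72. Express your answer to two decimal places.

HN3 ⇌ N3- + H+
Ka = 10^(−4.72) = 1.91 × 10^-5
Ka = [H+]²/(0.697 − [H+]) = 1.91 × 10^-5
Since Ka ≪ C₀, [H+] ≈ √(Ka·C₀) = 3.65 × 10^-3 M.
pH = −log(3.65 × 10^-3) = 2.44

pH = 2.44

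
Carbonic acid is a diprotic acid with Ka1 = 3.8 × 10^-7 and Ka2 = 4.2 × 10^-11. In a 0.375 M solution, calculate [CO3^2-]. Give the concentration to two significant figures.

4.2 × 10^-11 M

First ionization gives [H+] ≈ [HCO3-] = 3.77 × 10^-4 M.
Second step: Ka2 = [H+][CO3^2-]/[HCO3-] ≈ [CO3^2-] (since [H+] ≈ [HCO3-]).
So [CO3^2-] ≈ Ka2.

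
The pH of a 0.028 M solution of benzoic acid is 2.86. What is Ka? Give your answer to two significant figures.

Ka = 7.2 × 10^-5

[H+] = 10^(-2.86) = 1.38 × 10^-3 M
At equilibrium [HA] = 0.028 − 1.38 × 10^-3 = 2.66 × 10^-2 M
Ka = [H+][A-]/[HA] = (1.38 × 10^-3)² / 2.66 × 10^-2 = 7.2 × 10^-5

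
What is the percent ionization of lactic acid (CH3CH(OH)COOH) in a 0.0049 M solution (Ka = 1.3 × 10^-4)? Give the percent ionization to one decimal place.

CH3CH(OH)COOH ⇌ CH3CH(OH)COO- + H+; let x = [H+] at equilibrium.
Solve x² + 0.00013x − 6.37e-07 = 0 → x = 7.36 × 10^-4 M
% ionization = x/C₀ × 100% = 7.36 × 10^-4/0.0049 × 100% = 15.0%

15.0%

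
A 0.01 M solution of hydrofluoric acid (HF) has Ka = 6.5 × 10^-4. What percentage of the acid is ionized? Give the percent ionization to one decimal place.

HF ⇌ F- + H+; let x = [H+] at equilibrium.
Ka = x²/(C₀ − x); solving the quadratic gives x = 2.25 × 10^-3 M.
% ionization = x/C₀ × 100% = 2.25 × 10^-3/0.01 × 100% = 22.5%

22.5%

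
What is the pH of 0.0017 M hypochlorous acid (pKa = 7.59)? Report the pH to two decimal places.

HOCl ⇌ OCl- + H+
Ka = 10^(−7.59) = 2.57 × 10^-8
From the ICE table, Ka = [H+]²/(0.0017 − [H+]) = 2.57 × 10^-8.
Neglecting [H+] in the denominator: [H+] = √(2.57 × 10^-8 × 0.0017) = 6.61 × 10^-6 M
Check: 0.39% ionized — well under 5%, approximation valid.
pH = −log(6.61 × 10^-6) = 5.18

pH = 5.18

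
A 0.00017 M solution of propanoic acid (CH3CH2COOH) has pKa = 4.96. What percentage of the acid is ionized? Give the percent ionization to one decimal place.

22.4%

CH3CH2COOH ⇌ CH3CH2COO- + H+; let x = [H+] at equilibrium.
Ka = 10^(−4.96) = 1.10 × 10^-5
Ka = x²/(C₀ − x); solving the quadratic gives x = 3.81 × 10^-5 M.
% ionization = x/C₀ × 100% = 3.81 × 10^-5/0.00017 × 100% = 22.4%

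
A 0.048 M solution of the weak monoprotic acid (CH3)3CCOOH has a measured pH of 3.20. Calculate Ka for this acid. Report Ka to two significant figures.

[H+] = 10^(-3.20) = 6.31 × 10^-4 M
At equilibrium [HA] = 0.048 − 6.31 × 10^-4 = 4.74 × 10^-2 M
Ka = [H+][A-]/[HA] = (6.31 × 10^-4)² / 4.74 × 10^-2 = 8.4 × 10^-6

Ka = 8.4 × 10^-6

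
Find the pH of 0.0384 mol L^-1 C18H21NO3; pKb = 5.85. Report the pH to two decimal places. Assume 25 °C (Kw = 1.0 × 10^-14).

C18H21NO3 + H2O ⇌ C18H22NO3+ + OH-
Kb = 10^(−5.85) = 1.41 × 10^-6
From the ICE table, Kb = x²/(0.0384 − x) = 1.41 × 10^-6.
Assume x ≪ 0.0384: x ≈ √(1.41 × 10^-6 × 0.0384) = 2.33 × 10^-4 M
Check: 0.61% ionized — well under 5%, approximation valid.
pOH = −log(2.33 × 10^-4) = 3.63; pH = 14.00 − 3.63 = 10.37

pH = 10.37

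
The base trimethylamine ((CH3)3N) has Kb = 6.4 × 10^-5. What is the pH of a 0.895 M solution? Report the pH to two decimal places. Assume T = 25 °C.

(CH3)3N + H2O ⇌ (CH3)3NH+ + OH-
Let x = [OH-] at equilibrium. Kb = x²/(0.895 − x).
Since Kb ≪ C₀, x ≈ √(Kb·C₀) = 7.57 × 10^-3 M.
(x/C₀ = 0.85% < 5%, so the approximation holds.)
pOH = −log(7.57 × 10^-3) = 2.12; pH = 14.00 − 2.12 = 11.88

pH = 11.88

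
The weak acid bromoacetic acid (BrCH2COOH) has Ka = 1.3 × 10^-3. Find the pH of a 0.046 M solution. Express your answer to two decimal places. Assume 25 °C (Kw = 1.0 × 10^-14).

BrCH2COOH ⇌ BrCH2COO- + H+
From the ICE table, Ka = x²/(0.046 − x) = 1.3 × 10^-3.
The 5% rule fails; solving x² + Ka·x − Ka·C₀ = 0 exactly:
x = (−Ka + √(Ka² + 4·Ka·C₀))/2 = 7.11 × 10^-3 M
pH = −log[H+] = −log(7.11 × 10^-3) = 2.15

pH = 2.15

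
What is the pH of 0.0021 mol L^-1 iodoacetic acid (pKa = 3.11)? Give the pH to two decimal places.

ICH2COOH ⇌ ICH2COO- + H+
Ka = 10^(−3.11) = 7.76 × 10^-4
Ka = x²/(0.0021 − x) = 7.76 × 10^-4
x is not negligible relative to C₀; solve x² + 0.000776·x − 1.63e-06 = 0.
x = [−0.000776 + √(0.000776² + 6.52e-06)]/2 = 9.46 × 10^-4 M
pH = −log[H+] = −log(9.46 × 10^-4) = 3.02

pH = 3.02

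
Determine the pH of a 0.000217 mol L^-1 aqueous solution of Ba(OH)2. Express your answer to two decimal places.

Ba(OH)2 is a strong base (each formula unit releases 2 OH-); [OH-] = 0.000434 M.
pOH = -log(0.000434) = 3.36
pH = 14.00 - 3.36 = 10.64

pH = 10.64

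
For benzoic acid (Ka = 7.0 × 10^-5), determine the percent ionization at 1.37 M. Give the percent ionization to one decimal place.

C6H5COOH ⇌ C6H5COO- + H+; let x = [H+] at equilibrium.
x ≈ √(Ka·C₀) = √(7.0 × 10^-5 × 1.37) = 9.79 × 10^-3 M
Fraction ionized = 9.79 × 10^-3 / 1.37 = 0.0071 → 0.7%

0.7%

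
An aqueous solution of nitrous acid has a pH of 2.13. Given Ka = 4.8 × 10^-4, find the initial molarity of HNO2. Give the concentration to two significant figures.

C₀ = 1.2 × 10^-1 M

[H+] = 10^(-2.13) = 7.41 × 10^-3 M = x
Ka = x²/(C₀ − x) ⇒ C₀ = x + x²/Ka
C₀ = 7.41 × 10^-3 + (7.41 × 10^-3)²/(4.8 × 10^-4) = 1.22 × 10^-1 M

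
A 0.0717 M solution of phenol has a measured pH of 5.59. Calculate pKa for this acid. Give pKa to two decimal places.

[H+] = 10^(-5.59) = 2.57 × 10^-6 M
At equilibrium [HA] = 0.0717 − 2.57 × 10^-6 = 7.17 × 10^-2 M
Ka = [H+][A-]/[HA] = (2.57 × 10^-6)² / 7.17 × 10^-2 = 9.21 × 10^-11
pKa = -log(9.21 × 10^-11) = 10.04

pKa = 10.04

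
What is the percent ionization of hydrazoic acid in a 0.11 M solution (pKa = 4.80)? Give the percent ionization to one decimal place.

HN3 ⇌ N3- + H+; let x = [H+] at equilibrium.
Ka = 10^(−4.80) = 1.58 × 10^-5
x ≈ √(Ka·C₀) = √(1.58 × 10^-5 × 0.11) = 1.32 × 10^-3 M
% ionization = x/C₀ × 100% = 1.32 × 10^-3/0.11 × 100% = 1.2%

1.2%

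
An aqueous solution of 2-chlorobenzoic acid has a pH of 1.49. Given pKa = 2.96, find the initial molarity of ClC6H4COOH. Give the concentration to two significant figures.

[H+] = 10^(-1.49) = 3.24 × 10^-2 M = x
Ka = 10^(−2.96) = 1.10 × 10^-3
Ka = x²/(C₀ − x) ⇒ C₀ = x + x²/Ka
C₀ = 3.24 × 10^-2 + (3.24 × 10^-2)²/(1.10 × 10^-3) = 9.87 × 10^-1 M

C₀ = 9.9 × 10^-1 M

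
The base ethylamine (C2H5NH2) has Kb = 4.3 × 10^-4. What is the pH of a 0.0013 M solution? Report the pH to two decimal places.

C2H5NH2 + H2O ⇌ C2H5NH3+ + OH-
Kb = [OH-]²/(0.0013 − [OH-]) = 4.3 × 10^-4
Here C₀/Kb ≈ 3.02, so the small-[OH-] approximation fails. Use the quadratic:
[OH-] = [−0.00043 + √(0.00043² + 2.24e-06)]/2 = 5.63 × 10^-4 M
pOH = 3.25, so pH = 14.00 − pOH = 10.75

pH = 10.75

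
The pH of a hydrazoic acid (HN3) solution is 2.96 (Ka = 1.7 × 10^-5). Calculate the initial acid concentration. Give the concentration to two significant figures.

[H+] = 10^(-2.96) = 1.10 × 10^-3 M = x
Ka = x²/(C₀ − x) ⇒ C₀ = x + x²/Ka
C₀ = 1.10 × 10^-3 + (1.10 × 10^-3)²/(1.7 × 10^-5) = 7.23 × 10^-2 M

C₀ = 7.2 × 10^-2 M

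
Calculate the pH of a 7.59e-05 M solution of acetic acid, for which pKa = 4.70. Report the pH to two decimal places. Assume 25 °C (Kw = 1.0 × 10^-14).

CH3COOH ⇌ CH3COO- + H+
Ka = 10^(−4.70) = 2.00 × 10^-5
Let x = [H+] at equilibrium. Ka = x²/(7.59e-05 − x).
x is not negligible relative to C₀; solve x² + 2e-05·x − 1.52e-09 = 0.
x = [−2e-05 + √(2e-05² + 6.07e-09)]/2 = 3.02 × 10^-5 M
pH = −log[H+] = −log(3.02 × 10^-5) = 4.52

pH = 4.52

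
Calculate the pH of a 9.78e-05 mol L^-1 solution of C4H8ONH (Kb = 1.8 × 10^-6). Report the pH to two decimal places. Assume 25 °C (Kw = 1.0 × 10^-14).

pH = 9.09

C4H8ONH + H2O ⇌ C4H8ONH2+ + OH-
From the ICE table, Kb = [OH-]²/(9.78e-05 − [OH-]) = 1.8 × 10^-6.
[OH-] is not negligible relative to C₀; solve [OH-]² + 1.8e-06·[OH-] − 1.76e-10 = 0.
[OH-] = (−Kb + √(Kb² + 4·Kb·C₀))/2 = 1.24 × 10^-5 M
pOH = 4.91, so pH = 14.00 − pOH = 9.09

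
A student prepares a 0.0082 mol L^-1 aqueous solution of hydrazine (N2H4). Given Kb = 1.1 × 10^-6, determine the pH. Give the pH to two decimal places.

pH = 9.98

N2H4 + H2O ⇌ N2H5+ + OH-
From the ICE table, Kb = x²/(0.0082 − x) = 1.1 × 10^-6.
Neglecting x in the denominator: x = √(1.1 × 10^-6 × 0.0082) = 9.50 × 10^-5 M
(x/C₀ = 1.2% < 5%, so the approximation holds.)
pOH = −log(9.50 × 10^-5) = 4.02; pH = 14.00 − 4.02 = 9.98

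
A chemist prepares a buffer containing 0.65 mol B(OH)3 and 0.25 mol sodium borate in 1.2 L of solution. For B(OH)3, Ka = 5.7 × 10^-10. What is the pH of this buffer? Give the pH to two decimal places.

pH = 8.83

pKa = −log(5.7 × 10^-10) = 9.244
pH = pKa + log([A⁻]/[HA]) = 9.244 + log(0.25/0.65)
pH = 9.244 + (-0.415) = 8.83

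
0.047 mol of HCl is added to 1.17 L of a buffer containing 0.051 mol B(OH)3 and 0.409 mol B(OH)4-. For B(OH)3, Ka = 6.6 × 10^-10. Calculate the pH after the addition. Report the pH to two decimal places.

Added H+ converts B(OH)4- to B(OH)3: B(OH)3 → 0.098 mol, B(OH)4- → 0.362 mol.
pKa = −log(6.6 × 10^-10) = 9.180
pH = pKa + log([A⁻]/[HA]) = 9.180 + log(0.362/0.098) = 9.180 +0.567

pH = 9.75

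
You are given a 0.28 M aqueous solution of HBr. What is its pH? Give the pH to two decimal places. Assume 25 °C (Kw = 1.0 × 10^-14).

pH = 0.55

HBr is a strong acid and dissociates completely, so [H+] = 0.28 M.
pH = -log(0.28) = 0.55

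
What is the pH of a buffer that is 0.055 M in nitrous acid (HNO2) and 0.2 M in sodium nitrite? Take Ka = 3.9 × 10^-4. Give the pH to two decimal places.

pH = 3.97

pKa = −log(3.9 × 10^-4) = 3.409
pH = pKa + log([A⁻]/[HA]) = 3.409 + log(0.2/0.055)
pH = 3.409 + (+0.561) = 3.97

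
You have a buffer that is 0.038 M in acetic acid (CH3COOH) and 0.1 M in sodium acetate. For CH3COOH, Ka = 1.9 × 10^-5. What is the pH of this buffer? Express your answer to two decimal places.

pKa = −log(1.9 × 10^-5) = 4.721
Using pH = pKa + log([base]/[acid]) with [base]/[acid] = 0.1/0.038:
pH = 4.721 + (+0.420) = 5.14

pH = 5.14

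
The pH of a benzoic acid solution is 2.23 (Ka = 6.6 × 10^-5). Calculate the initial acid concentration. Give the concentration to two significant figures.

[H+] = 10^(-2.23) = 5.89 × 10^-3 M = x
Ka = x²/(C₀ − x) ⇒ C₀ = x + x²/Ka
C₀ = 5.89 × 10^-3 + (5.89 × 10^-3)²/(6.6 × 10^-5) = 5.32 × 10^-1 M

C₀ = 5.3 × 10^-1 M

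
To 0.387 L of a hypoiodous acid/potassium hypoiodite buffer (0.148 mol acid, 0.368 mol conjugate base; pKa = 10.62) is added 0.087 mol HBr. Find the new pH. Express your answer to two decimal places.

pH = 10.70

Added H+ converts OI- to HOI: HOI → 0.235 mol, OI- → 0.281 mol.
pH = pKa + log(n_OI-/n_HOI) = 10.62 + log(0.281/0.235) = 10.62 + (+0.078)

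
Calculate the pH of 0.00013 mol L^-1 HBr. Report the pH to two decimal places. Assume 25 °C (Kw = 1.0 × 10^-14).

HBr is a strong acid and dissociates completely, so [H+] = 0.00013 M.
pH = -log(0.00013) = 3.89

pH = 3.89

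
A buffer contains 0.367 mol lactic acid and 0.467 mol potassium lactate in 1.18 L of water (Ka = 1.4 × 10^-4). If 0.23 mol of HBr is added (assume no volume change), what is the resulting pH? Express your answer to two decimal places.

After neutralization: n(CH3CH(OH)COOH) = 0.597 mol, n(CH3CH(OH)COO-) = 0.237 mol.
pKa = −log(1.4 × 10^-4) = 3.854
pH = pKa + log(n_CH3CH(OH)COO-/n_CH3CH(OH)COOH) = 3.854 + log(0.237/0.597) = 3.854 + (-0.401)

pH = 3.45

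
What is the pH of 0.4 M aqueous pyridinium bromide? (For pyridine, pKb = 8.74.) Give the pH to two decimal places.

C5H5NH+ is the conjugate acid of the weak base C5H5N.
Kb = 10^(−8.74) = 1.82 × 10^-9
Ka = Kw/Kb = 1.0×10^-14 / 1.82 × 10^-9 = 5.49 × 10^-6
From the ICE table, Ka = x²/(0.4 − x) = 5.49 × 10^-6.
Assume x ≪ 0.4: x ≈ √(5.49 × 10^-6 × 0.4) = 1.48 × 10^-3 M
(x/C₀ = 0.37% < 5%, so the approximation holds.)
pH = −log[H+] = −log(1.48 × 10^-3) = 2.83

pH = 2.83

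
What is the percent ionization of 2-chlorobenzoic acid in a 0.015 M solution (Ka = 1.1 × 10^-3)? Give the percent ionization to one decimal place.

23.7%

ClC6H4COOH ⇌ ClC6H4COO- + H+; let x = [H+] at equilibrium.
Ka = x²/(C₀ − x); solving the quadratic gives x = 3.55 × 10^-3 M.
% ionization = x/C₀ × 100% = 3.55 × 10^-3/0.015 × 100% = 23.7%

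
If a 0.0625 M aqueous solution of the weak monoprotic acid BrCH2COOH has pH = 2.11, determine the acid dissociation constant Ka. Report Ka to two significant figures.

Ka = 1.1 × 10^-3

[H+] = 10^(-2.11) = 7.76 × 10^-3 M
At equilibrium [HA] = 0.0625 − 7.76 × 10^-3 = 5.47 × 10^-2 M
Ka = [H+][A-]/[HA] = (7.76 × 10^-3)² / 5.47 × 10^-2 = 1.1 × 10^-3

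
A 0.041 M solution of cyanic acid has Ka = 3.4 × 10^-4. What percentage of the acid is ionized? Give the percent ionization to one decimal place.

HOCN ⇌ OCN- + H+; let x = [H+] at equilibrium.
Ka = x²/(C₀ − x); solving the quadratic gives x = 3.57 × 10^-3 M.
% ionization = x/C₀ × 100% = 3.57 × 10^-3/0.041 × 100% = 8.7%

8.7%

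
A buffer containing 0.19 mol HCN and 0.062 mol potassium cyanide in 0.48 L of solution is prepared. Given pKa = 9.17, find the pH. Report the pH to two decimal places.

pH = 8.68

pH = pKa + log([A⁻]/[HA]) = 9.17 + log(0.062/0.19)
pH = 9.17 + (-0.486) = 8.68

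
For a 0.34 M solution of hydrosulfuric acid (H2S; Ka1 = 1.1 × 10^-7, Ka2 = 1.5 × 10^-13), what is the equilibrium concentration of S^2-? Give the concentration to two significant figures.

1.5 × 10^-13 M

First ionization gives [H+] ≈ [HS-] = 1.93 × 10^-4 M.
Second step: Ka2 = [H+][S^2-]/[HS-] ≈ [S^2-] (since [H+] ≈ [HS-]).
So [S^2-] ≈ Ka2.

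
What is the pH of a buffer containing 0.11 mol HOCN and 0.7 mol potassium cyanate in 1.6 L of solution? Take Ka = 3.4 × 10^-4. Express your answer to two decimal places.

pH = 4.27

pKa = −log(3.4 × 10^-4) = 3.469
pH = pKa + log([A⁻]/[HA]) = 3.469 + log(0.7/0.11)
pH = 3.469 + (+0.804) = 4.27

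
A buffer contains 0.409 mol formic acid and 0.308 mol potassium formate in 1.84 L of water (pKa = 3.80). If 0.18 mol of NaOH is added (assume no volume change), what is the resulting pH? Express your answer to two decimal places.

pH = 4.13

OH- converts HCOOH to HCOO-: HCOOH → 0.229 mol, HCOO- → 0.488 mol.
pH = pKa + log(n_HCOO-/n_HCOOH) = 3.80 + log(0.488/0.229) = 3.80 + (+0.329)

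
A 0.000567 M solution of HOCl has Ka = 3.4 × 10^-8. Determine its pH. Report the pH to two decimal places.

HOCl ⇌ OCl- + H+
Ka = x²/(0.000567 − x) = 3.4 × 10^-8
Assume x ≪ 0.000567: x ≈ √(3.4 × 10^-8 × 0.000567) = 4.39 × 10^-6 M
Check: 0.77% ionized — well under 5%, approximation valid.
pH = −log(4.39 × 10^-6) = 5.36

pH = 5.36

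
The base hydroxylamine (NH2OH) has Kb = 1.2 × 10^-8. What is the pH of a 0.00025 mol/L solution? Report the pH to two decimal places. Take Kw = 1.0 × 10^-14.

pH = 8.24

NH2OH + H2O ⇌ NH3OH+ + OH-
From the ICE table, Kb = [OH-]²/(0.00025 − [OH-]) = 1.2 × 10^-8.
Since Kb ≪ C₀, [OH-] ≈ √(Kb·C₀) = 1.73 × 10^-6 M.
([OH-]/C₀ = 0.69% < 5%, so the approximation holds.)
pOH = −log(1.73 × 10^-6) = 5.76; pH = 14.00 − 5.76 = 8.24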